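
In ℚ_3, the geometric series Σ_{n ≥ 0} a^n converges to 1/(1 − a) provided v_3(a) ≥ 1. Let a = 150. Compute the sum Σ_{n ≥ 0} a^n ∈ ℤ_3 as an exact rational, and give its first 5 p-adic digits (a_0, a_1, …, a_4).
Σ a^n = 1/(1 − a) = -1/149;  first 5 digits = (1, 2, 2, 0, 1)

v_3(a) = 1 ≥ 1, so the series converges in ℤ_3 to 1/(1 − a) = 1/(1 − 150) = -1/149. Expand this rational in ℤ_3: compute digits iteratively via d_i = x_i mod 3, x_{i+1} = (x_i − d_i)/3. The first 5 digits are (1, 2, 2, 0, 1).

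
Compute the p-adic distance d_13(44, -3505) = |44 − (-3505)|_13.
d_13(44, -3505) = 1/169

Step 1 — x − y = 44 − (-3505) = 3549. Step 2 — v_13(3549) = 2 (factor: 3549 = (13^2 · 21); the sign does not affect v_p). Step 3 — |x − y|_13 = 13^{-2} = 1/169.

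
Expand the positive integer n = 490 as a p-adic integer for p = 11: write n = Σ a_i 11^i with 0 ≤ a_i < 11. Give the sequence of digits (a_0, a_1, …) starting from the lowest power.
(a_0, a_1, …) = (6, 0, 4)

Repeated division by 11 gives the digits low-to-high: 490 = 6 + 4·11^2. Digit sequence: (6, 0, 4).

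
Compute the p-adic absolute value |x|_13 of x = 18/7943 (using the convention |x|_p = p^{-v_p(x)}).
|18/7943|_13 = 169

Step 1 — compute v_13(x) by factoring powers of 13 out of the numerator and denominator: v_13(18/7943) = -2. Step 2 — apply |x|_p = p^{-v_p(x)} = 13^{2} = 169.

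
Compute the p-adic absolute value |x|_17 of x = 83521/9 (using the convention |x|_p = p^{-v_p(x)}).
|83521/9|_17 = 1/83521

Step 1 — compute v_17(x) by factoring powers of 17 out of the numerator and denominator: v_17(83521/9) = 4. Step 2 — apply |x|_p = p^{-v_p(x)} = 17^{-4} = 1/83521.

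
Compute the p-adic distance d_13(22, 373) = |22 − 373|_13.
d_13(22, 373) = 1/13

Step 1 — x − y = 22 − 373 = -351. Step 2 — v_13(-351) = 1 (factor: -351 = −(13^1 · 27); the sign does not affect v_p). Step 3 — |x − y|_13 = 13^{-1} = 1/13.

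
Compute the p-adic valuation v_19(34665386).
v_19(34665386) = 5

v_19(n) is the largest exponent k such that 19^k divides n. Factor out: 34665386 = 19^5 · 14. (Sign doesn't affect v_p.) So v_19(34665386) = 5.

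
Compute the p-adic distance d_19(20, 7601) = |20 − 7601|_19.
d_19(20, 7601) = 1/361

Step 1 — x − y = 20 − 7601 = -7581. Step 2 — v_19(-7581) = 2 (factor: -7581 = −(19^2 · 21); the sign does not affect v_p). Step 3 — |x − y|_19 = 19^{-2} = 1/361.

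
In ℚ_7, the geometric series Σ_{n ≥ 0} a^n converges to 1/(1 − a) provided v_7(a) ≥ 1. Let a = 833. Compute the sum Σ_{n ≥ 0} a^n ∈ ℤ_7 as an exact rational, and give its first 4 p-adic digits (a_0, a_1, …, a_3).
Σ a^n = 1/(1 − a) = -1/832;  first 4 digits = (1, 0, 3, 2)

v_7(a) = 2 ≥ 1, so the series converges in ℤ_7 to 1/(1 − a) = 1/(1 − 833) = -1/832. Expand this rational in ℤ_7: compute digits iteratively via d_i = x_i mod 7, x_{i+1} = (x_i − d_i)/7. The first 4 digits are (1, 0, 3, 2).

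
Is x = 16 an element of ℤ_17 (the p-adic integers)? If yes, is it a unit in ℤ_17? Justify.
x ∈ ℤ_17^× (unit); v_17(x) = 0

ℤ_17 = {x ∈ ℚ_17 : v_17(x) ≥ 0} and ℤ_17^× = {x ∈ ℤ_17 : v_17(x) = 0}. Here v_17(16) = v_17(num) − v_17(den) = 0; compare against these criteria.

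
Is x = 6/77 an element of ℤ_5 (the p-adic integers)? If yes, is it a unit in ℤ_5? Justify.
x ∈ ℤ_5^× (unit); v_5(x) = 0

ℤ_5 = {x ∈ ℚ_5 : v_5(x) ≥ 0} and ℤ_5^× = {x ∈ ℤ_5 : v_5(x) = 0}. Here v_5(6/77) = v_5(num) − v_5(den) = 0; compare against these criteria.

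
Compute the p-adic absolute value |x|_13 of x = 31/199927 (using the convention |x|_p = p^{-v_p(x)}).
|31/199927|_13 = 28561

Step 1 — compute v_13(x) by factoring powers of 13 out of the numerator and denominator: v_13(31/199927) = -4. Step 2 — apply |x|_p = p^{-v_p(x)} = 13^{4} = 28561.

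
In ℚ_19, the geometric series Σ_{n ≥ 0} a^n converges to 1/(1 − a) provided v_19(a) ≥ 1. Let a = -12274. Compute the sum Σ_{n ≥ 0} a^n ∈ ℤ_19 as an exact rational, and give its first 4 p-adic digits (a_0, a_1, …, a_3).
Σ a^n = 1/(1 − a) = 1/12275;  first 4 digits = (1, 0, 4, 17)

v_19(a) = 2 ≥ 1, so the series converges in ℤ_19 to 1/(1 − a) = 1/(1 − (-12274)) = 1/12275. Expand this rational in ℤ_19: compute digits iteratively via d_i = x_i mod 19, x_{i+1} = (x_i − d_i)/19. The first 4 digits are (1, 0, 4, 17).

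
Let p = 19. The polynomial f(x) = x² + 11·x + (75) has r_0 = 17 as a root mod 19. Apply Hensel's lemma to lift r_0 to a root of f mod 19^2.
r_1 = 93 (mod 361)

Hensel: r_{i+1} = r_i − f(r_i)·(f′(r_i))^{-1} mod 19^{i+2}, f′(x) = 2x + 11. Iterate:
  r_0 = 17 (mod 19)
  r_1 = 93 (mod 361)
Final: r = 93 satisfies f(r) ≡ 0 mod 19^2.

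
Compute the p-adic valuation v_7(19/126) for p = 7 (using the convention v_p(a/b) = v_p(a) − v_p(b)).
v_7(19/126) = -1

Factor powers of 7 from the numerator and denominator of the reduced fraction: 19 = 7^0 · 19 and 126 = 7^1 · 18. Apply v_p(a/b) = v_p(a) − v_p(b): v_7(19/126) = 0 − 1 = -1.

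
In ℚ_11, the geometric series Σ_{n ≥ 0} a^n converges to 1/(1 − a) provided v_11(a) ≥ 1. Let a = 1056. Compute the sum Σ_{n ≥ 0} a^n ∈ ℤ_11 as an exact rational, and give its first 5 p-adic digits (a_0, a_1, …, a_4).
Σ a^n = 1/(1 − a) = -1/1055;  first 5 digits = (1, 8, 6, 8, 1)

v_11(a) = 1 ≥ 1, so the series converges in ℤ_11 to 1/(1 − a) = 1/(1 − 1056) = -1/1055. Expand this rational in ℤ_11: compute digits iteratively via d_i = x_i mod 11, x_{i+1} = (x_i − d_i)/11. The first 5 digits are (1, 8, 6, 8, 1).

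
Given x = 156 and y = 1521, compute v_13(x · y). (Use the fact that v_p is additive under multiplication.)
v_13(237276) = 3

v_p(x) = 1 (factor: 156 = 13^1 · 12); v_p(y) = 2 (factor: 1521 = 13^2 · 9). Additivity: v_p(xy) = v_p(x) + v_p(y) = 1 + 2 = 3. (Direct check: xy = 237276 = 13^3 · (108).)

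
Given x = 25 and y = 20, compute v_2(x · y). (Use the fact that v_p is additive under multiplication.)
v_2(500) = 2

v_p(x) = 0 (factor: 25 = 2^0 · 25); v_p(y) = 2 (factor: 20 = 2^2 · 5). Additivity: v_p(xy) = v_p(x) + v_p(y) = 0 + 2 = 2. (Direct check: xy = 500 = 2^2 · (125).)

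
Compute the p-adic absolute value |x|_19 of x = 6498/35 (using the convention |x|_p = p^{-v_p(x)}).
|6498/35|_19 = 1/361

Step 1 — compute v_19(x) by factoring powers of 19 out of the numerator and denominator: v_19(6498/35) = 2. Step 2 — apply |x|_p = p^{-v_p(x)} = 19^{-2} = 1/361.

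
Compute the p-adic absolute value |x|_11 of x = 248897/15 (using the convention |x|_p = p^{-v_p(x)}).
|248897/15|_11 = 1/14641

Step 1 — compute v_11(x) by factoring powers of 11 out of the numerator and denominator: v_11(248897/15) = 4. Step 2 — apply |x|_p = p^{-v_p(x)} = 11^{-4} = 1/14641.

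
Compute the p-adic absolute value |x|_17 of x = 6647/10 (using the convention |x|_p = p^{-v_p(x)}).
|6647/10|_17 = 1/289

Step 1 — compute v_17(x) by factoring powers of 17 out of the numerator and denominator: v_17(6647/10) = 2. Step 2 — apply |x|_p = p^{-v_p(x)} = 17^{-2} = 1/289.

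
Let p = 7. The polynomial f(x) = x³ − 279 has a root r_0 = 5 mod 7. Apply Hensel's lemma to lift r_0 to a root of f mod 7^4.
r_3 = 1643 (mod 2401)

Hensel: r_{i+1} = r_i − f(r_i)/f′(r_i) mod 7^{i+2}, where f′(x) = 3x². Iterate:
  r_0 = 5 (mod 7)
  r_1 = 26 (mod 49)
  r_2 = 271 (mod 343)
  r_3 = 1643 (mod 2401)
Final: r = 1643 with f(r) ≡ 0 mod 7^4.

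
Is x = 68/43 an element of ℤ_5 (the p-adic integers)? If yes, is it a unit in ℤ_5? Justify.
x ∈ ℤ_5^× (unit); v_5(x) = 0

ℤ_5 = {x ∈ ℚ_5 : v_5(x) ≥ 0} and ℤ_5^× = {x ∈ ℤ_5 : v_5(x) = 0}. Here v_5(68/43) = v_5(num) − v_5(den) = 0; compare against these criteria.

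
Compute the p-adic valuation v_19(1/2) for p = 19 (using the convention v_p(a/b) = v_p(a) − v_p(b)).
v_19(1/2) = 0

Factor powers of 19 from the numerator and denominator of the reduced fraction: 1 = 19^0 · 1 and 2 = 19^0 · 2. Apply v_p(a/b) = v_p(a) − v_p(b): v_19(1/2) = 0 − 0 = 0.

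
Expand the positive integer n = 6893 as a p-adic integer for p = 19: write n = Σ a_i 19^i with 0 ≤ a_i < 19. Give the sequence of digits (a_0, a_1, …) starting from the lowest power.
(a_0, a_1, …) = (15, 1, 0, 1)

Repeated division by 19 gives the digits low-to-high: 6893 = 15 + 1·19^1 + 1·19^3. Digit sequence: (15, 1, 0, 1).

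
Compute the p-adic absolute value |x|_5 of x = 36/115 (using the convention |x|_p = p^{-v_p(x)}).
|36/115|_5 = 5

Step 1 — compute v_5(x) by factoring powers of 5 out of the numerator and denominator: v_5(36/115) = -1. Step 2 — apply |x|_p = p^{-v_p(x)} = 5^{1} = 5.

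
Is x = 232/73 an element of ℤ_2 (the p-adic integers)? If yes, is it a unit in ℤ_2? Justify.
x ∈ ℤ_2 but not a unit; v_2(x) = 3 > 0

ℤ_2 = {x ∈ ℚ_2 : v_2(x) ≥ 0} and ℤ_2^× = {x ∈ ℤ_2 : v_2(x) = 0}. Here v_2(232/73) = v_2(num) − v_2(den) = 3; compare against these criteria.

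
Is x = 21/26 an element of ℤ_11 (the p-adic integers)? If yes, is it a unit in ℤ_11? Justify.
x ∈ ℤ_11^× (unit); v_11(x) = 0

ℤ_11 = {x ∈ ℚ_11 : v_11(x) ≥ 0} and ℤ_11^× = {x ∈ ℤ_11 : v_11(x) = 0}. Here v_11(21/26) = v_11(num) − v_11(den) = 0; compare against these criteria.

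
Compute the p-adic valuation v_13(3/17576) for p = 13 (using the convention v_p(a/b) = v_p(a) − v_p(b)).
v_13(3/17576) = -3

Factor powers of 13 from the numerator and denominator of the reduced fraction: 3 = 13^0 · 3 and 17576 = 13^3 · 8. Apply v_p(a/b) = v_p(a) − v_p(b): v_13(3/17576) = 0 − 3 = -3.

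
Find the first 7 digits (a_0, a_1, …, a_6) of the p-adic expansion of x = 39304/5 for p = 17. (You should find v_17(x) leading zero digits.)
(a_0, …, a_6) = (0, 0, 0, 5, 10, 13, 6)

v_17(39304/5) = 3, so a_0 = ... = a_2 = 0. Factor out: x = 17^3 · u with u = 8/5 a unit in ℤ_17. Expand u iteratively via a_{v+i} = u_i mod 17, u_{i+1} = (u_i − a_{v+i})/17:
  u_0 = 8/5;  a_3 = 5;  u_1 = (u_0 − 5)/17 = -1/5
  u_1 = -1/5;  a_4 = 10;  u_2 = (u_1 − 10)/17 = -3/5
  u_2 = -3/5;  a_5 = 13;  u_3 = (u_2 − 13)/17 = -4/5
  u_3 = -4/5;  a_6 = 6;  u_4 = (u_3 − 6)/17 = -2/5
Digits: (0, 0, 0, 5, 10, 13, 6).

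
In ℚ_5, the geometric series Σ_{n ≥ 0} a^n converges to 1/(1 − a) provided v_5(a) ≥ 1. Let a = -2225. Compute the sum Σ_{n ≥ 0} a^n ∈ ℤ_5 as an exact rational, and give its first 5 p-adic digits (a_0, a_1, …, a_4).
Σ a^n = 1/(1 − a) = 1/2226;  first 5 digits = (1, 0, 1, 2, 2)

v_5(a) = 2 ≥ 1, so the series converges in ℤ_5 to 1/(1 − a) = 1/(1 − (-2225)) = 1/2226. Expand this rational in ℤ_5: compute digits iteratively via d_i = x_i mod 5, x_{i+1} = (x_i − d_i)/5. The first 5 digits are (1, 0, 1, 2, 2).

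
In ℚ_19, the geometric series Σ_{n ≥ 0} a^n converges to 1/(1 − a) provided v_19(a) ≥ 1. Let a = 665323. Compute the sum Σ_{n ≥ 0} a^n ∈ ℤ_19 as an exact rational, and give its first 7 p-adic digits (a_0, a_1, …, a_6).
Σ a^n = 1/(1 − a) = -1/665322;  first 7 digits = (1, 0, 0, 2, 5, 0, 4)

v_19(a) = 3 ≥ 1, so the series converges in ℤ_19 to 1/(1 − a) = 1/(1 − 665323) = -1/665322. Expand this rational in ℤ_19: compute digits iteratively via d_i = x_i mod 19, x_{i+1} = (x_i − d_i)/19. The first 7 digits are (1, 0, 0, 2, 5, 0, 4).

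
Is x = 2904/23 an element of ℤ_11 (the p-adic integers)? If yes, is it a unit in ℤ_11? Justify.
x ∈ ℤ_11 but not a unit; v_11(x) = 2 > 0

ℤ_11 = {x ∈ ℚ_11 : v_11(x) ≥ 0} and ℤ_11^× = {x ∈ ℤ_11 : v_11(x) = 0}. Here v_11(2904/23) = v_11(num) − v_11(den) = 2; compare against these criteria.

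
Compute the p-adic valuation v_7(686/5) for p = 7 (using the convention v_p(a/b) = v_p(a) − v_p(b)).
v_7(686/5) = 3

Factor powers of 7 from the numerator and denominator of the reduced fraction: 686 = 7^3 · 2 and 5 = 7^0 · 5. Apply v_p(a/b) = v_p(a) − v_p(b): v_7(686/5) = 3 − 0 = 3.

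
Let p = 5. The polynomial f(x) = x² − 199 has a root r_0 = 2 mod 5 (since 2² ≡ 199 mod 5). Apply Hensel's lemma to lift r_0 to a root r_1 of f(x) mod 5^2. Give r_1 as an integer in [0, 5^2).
r_1 = 7 (mod 25)

Hensel's recurrence: r_{i+1} = r_i − f(r_i)·(f′(r_i))^{-1} mod 5^{i+2}, with f′(x) = 2x. Iterate:
  r_0 = 2 (mod 5)
  r_1 = 7 (mod 25)
Final: r_1 = 7, and one checks f(r_1) ≡ 0 mod 5^2.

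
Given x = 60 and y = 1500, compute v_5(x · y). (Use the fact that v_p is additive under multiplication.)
v_5(90000) = 4

v_p(x) = 1 (factor: 60 = 5^1 · 12); v_p(y) = 3 (factor: 1500 = 5^3 · 12). Additivity: v_p(xy) = v_p(x) + v_p(y) = 1 + 3 = 4. (Direct check: xy = 90000 = 5^4 · (144).)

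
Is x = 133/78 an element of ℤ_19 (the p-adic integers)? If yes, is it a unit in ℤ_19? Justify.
x ∈ ℤ_19 but not a unit; v_19(x) = 1 > 0

ℤ_19 = {x ∈ ℚ_19 : v_19(x) ≥ 0} and ℤ_19^× = {x ∈ ℤ_19 : v_19(x) = 0}. Here v_19(133/78) = v_19(num) − v_19(den) = 1; compare against these criteria.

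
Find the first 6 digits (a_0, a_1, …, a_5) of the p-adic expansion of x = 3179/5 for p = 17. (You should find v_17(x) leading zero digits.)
(a_0, …, a_5) = (0, 0, 9, 3, 10, 13)

v_17(3179/5) = 2, so a_0 = ... = a_1 = 0. Factor out: x = 17^2 · u with u = 11/5 a unit in ℤ_17. Expand u iteratively via a_{v+i} = u_i mod 17, u_{i+1} = (u_i − a_{v+i})/17:
  u_0 = 11/5;  a_2 = 9;  u_1 = (u_0 − 9)/17 = -2/5
  u_1 = -2/5;  a_3 = 3;  u_2 = (u_1 − 3)/17 = -1/5
  u_2 = -1/5;  a_4 = 10;  u_3 = (u_2 − 10)/17 = -3/5
  u_3 = -3/5;  a_5 = 13;  u_4 = (u_3 − 13)/17 = -4/5
Digits: (0, 0, 9, 3, 10, 13).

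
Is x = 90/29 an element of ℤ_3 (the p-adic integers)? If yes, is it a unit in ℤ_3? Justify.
x ∈ ℤ_3 but not a unit; v_3(x) = 2 > 0

ℤ_3 = {x ∈ ℚ_3 : v_3(x) ≥ 0} and ℤ_3^× = {x ∈ ℤ_3 : v_3(x) = 0}. Here v_3(90/29) = v_3(num) − v_3(den) = 2; compare against these criteria.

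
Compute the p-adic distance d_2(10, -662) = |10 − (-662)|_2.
d_2(10, -662) = 1/32

Step 1 — x − y = 10 − (-662) = 672. Step 2 — v_2(672) = 5 (factor: 672 = (2^5 · 21); the sign does not affect v_p). Step 3 — |x − y|_2 = 2^{-5} = 1/32.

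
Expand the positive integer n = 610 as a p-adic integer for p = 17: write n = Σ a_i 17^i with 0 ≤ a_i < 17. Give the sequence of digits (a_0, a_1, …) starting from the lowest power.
(a_0, a_1, …) = (15, 1, 2)

Repeated division by 17 gives the digits low-to-high: 610 = 15 + 1·17^1 + 2·17^2. Digit sequence: (15, 1, 2).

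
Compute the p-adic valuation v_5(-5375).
v_5(-5375) = 3

v_5(n) is the largest exponent k such that 5^k divides n. Factor out: -5375 = -5^3 · 43. (Sign doesn't affect v_p.) So v_5(-5375) = 3.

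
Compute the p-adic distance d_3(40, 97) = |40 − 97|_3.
d_3(40, 97) = 1/3

Step 1 — x − y = 40 − 97 = -57. Step 2 — v_3(-57) = 1 (factor: -57 = −(3^1 · 19); the sign does not affect v_p). Step 3 — |x − y|_3 = 3^{-1} = 1/3.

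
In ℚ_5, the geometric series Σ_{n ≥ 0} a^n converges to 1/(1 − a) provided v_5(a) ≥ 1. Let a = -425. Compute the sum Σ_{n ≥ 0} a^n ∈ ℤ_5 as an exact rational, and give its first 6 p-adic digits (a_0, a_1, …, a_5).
Σ a^n = 1/(1 − a) = 1/426;  first 6 digits = (1, 0, 3, 1, 3, 2)

v_5(a) = 2 ≥ 1, so the series converges in ℤ_5 to 1/(1 − a) = 1/(1 − (-425)) = 1/426. Expand this rational in ℤ_5: compute digits iteratively via d_i = x_i mod 5, x_{i+1} = (x_i − d_i)/5. The first 6 digits are (1, 0, 3, 1, 3, 2).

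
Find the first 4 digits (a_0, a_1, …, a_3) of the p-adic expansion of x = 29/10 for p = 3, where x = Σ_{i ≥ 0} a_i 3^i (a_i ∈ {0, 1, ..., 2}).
(a_0, …, a_3) = (2, 0, 1, 0)

v_3(29/10) = 0 (numerator and denominator both coprime to 3), so x ∈ ℤ_3^×. Compute digits iteratively via a_i = x_i mod 3, x_{i+1} = (x_i − a_i)/3, with x_0 = x:
  x_0 = 29/10;  a_0 = 2;  x_1 = (x_0 − 2)/3 = 3/10
  x_1 = 3/10;  a_1 = 0;  x_2 = (x_1 − 0)/3 = 1/10
  x_2 = 1/10;  a_2 = 1;  x_3 = (x_2 − 1)/3 = -3/10
  x_3 = -3/10;  a_3 = 0;  x_4 = (x_3 − 0)/3 = -1/10
Digits: (2, 0, 1, 0).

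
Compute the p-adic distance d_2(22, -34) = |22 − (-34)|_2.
d_2(22, -34) = 1/8

Step 1 — x − y = 22 − (-34) = 56. Step 2 — v_2(56) = 3 (factor: 56 = (2^3 · 7); the sign does not affect v_p). Step 3 — |x − y|_2 = 2^{-3} = 1/8.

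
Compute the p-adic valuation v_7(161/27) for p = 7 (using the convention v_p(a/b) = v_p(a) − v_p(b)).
v_7(161/27) = 1

Factor powers of 7 from the numerator and denominator of the reduced fraction: 161 = 7^1 · 23 and 27 = 7^0 · 27. Apply v_p(a/b) = v_p(a) − v_p(b): v_7(161/27) = 1 − 0 = 1.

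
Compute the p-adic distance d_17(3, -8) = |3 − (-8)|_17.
d_17(3, -8) = 1

Step 1 — x − y = 3 − (-8) = 11. Step 2 — v_17(11) = 0 (factor: 11 = (17^0 · 11); the sign does not affect v_p). Step 3 — |x − y|_17 = 17^{0} = 1.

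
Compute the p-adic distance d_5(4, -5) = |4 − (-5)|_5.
d_5(4, -5) = 1

Step 1 — x − y = 4 − (-5) = 9. Step 2 — v_5(9) = 0 (factor: 9 = (5^0 · 9); the sign does not affect v_p). Step 3 — |x − y|_5 = 5^{0} = 1.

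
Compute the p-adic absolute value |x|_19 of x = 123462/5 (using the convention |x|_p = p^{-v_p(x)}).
|123462/5|_19 = 1/6859

Step 1 — compute v_19(x) by factoring powers of 19 out of the numerator and denominator: v_19(123462/5) = 3. Step 2 — apply |x|_p = p^{-v_p(x)} = 19^{-3} = 1/6859.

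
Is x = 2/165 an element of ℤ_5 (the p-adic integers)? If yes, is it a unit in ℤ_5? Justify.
x ∉ ℤ_5 (v_5(x) = -1 < 0)

ℤ_5 = {x ∈ ℚ_5 : v_5(x) ≥ 0} and ℤ_5^× = {x ∈ ℤ_5 : v_5(x) = 0}. Here v_5(2/165) = v_5(num) − v_5(den) = -1; compare against these criteria.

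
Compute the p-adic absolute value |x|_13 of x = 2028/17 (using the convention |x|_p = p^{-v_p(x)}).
|2028/17|_13 = 1/169

Step 1 — compute v_13(x) by factoring powers of 13 out of the numerator and denominator: v_13(2028/17) = 2. Step 2 — apply |x|_p = p^{-v_p(x)} = 13^{-2} = 1/169.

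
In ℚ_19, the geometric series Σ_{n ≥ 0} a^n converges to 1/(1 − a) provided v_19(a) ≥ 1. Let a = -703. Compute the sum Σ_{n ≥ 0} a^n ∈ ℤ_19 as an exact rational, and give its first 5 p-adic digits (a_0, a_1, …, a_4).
Σ a^n = 1/(1 − a) = 1/704;  first 5 digits = (1, 1, 18, 15, 17)

v_19(a) = 1 ≥ 1, so the series converges in ℤ_19 to 1/(1 − a) = 1/(1 − (-703)) = 1/704. Expand this rational in ℤ_19: compute digits iteratively via d_i = x_i mod 19, x_{i+1} = (x_i − d_i)/19. The first 5 digits are (1, 1, 18, 15, 17).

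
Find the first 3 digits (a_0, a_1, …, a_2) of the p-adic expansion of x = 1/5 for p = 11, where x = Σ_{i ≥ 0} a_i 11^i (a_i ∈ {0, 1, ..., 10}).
(a_0, …, a_2) = (9, 8, 8)

v_11(1/5) = 0 (numerator and denominator both coprime to 11), so x ∈ ℤ_11^×. Compute digits iteratively via a_i = x_i mod 11, x_{i+1} = (x_i − a_i)/11, with x_0 = x:
  x_0 = 1/5;  a_0 = 9;  x_1 = (x_0 − 9)/11 = -4/5
  x_1 = -4/5;  a_1 = 8;  x_2 = (x_1 − 8)/11 = -4/5
  x_2 = -4/5;  a_2 = 8;  x_3 = (x_2 − 8)/11 = -4/5
Digits: (9, 8, 8).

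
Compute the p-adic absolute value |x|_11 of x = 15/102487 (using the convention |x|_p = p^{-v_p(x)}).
|15/102487|_11 = 14641

Step 1 — compute v_11(x) by factoring powers of 11 out of the numerator and denominator: v_11(15/102487) = -4. Step 2 — apply |x|_p = p^{-v_p(x)} = 11^{4} = 14641.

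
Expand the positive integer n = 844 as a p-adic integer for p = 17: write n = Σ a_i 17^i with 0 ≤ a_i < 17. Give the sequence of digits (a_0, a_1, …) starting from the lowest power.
(a_0, a_1, …) = (11, 15, 2)

Repeated division by 17 gives the digits low-to-high: 844 = 11 + 15·17^1 + 2·17^2. Digit sequence: (11, 15, 2).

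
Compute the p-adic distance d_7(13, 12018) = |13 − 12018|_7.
d_7(13, 12018) = 1/2401

Step 1 — x − y = 13 − 12018 = -12005. Step 2 — v_7(-12005) = 4 (factor: -12005 = −(7^4 · 5); the sign does not affect v_p). Step 3 — |x − y|_7 = 7^{-4} = 1/2401.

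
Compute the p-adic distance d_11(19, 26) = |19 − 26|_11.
d_11(19, 26) = 1

Step 1 — x − y = 19 − 26 = -7. Step 2 — v_11(-7) = 0 (factor: -7 = −(11^0 · 7); the sign does not affect v_p). Step 3 — |x − y|_11 = 11^{0} = 1.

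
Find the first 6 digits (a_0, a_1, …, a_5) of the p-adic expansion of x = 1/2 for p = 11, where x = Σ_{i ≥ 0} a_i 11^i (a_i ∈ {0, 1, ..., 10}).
(a_0, …, a_5) = (6, 5, 5, 5, 5, 5)

v_11(1/2) = 0 (numerator and denominator both coprime to 11), so x ∈ ℤ_11^×. Compute digits iteratively via a_i = x_i mod 11, x_{i+1} = (x_i − a_i)/11, with x_0 = x:
  x_0 = 1/2;  a_0 = 6;  x_1 = (x_0 − 6)/11 = -1/2
  x_1 = -1/2;  a_1 = 5;  x_2 = (x_1 − 5)/11 = -1/2
  x_2 = -1/2;  a_2 = 5;  x_3 = (x_2 − 5)/11 = -1/2
  x_3 = -1/2;  a_3 = 5;  x_4 = (x_3 − 5)/11 = -1/2
  x_4 = -1/2;  a_4 = 5;  x_5 = (x_4 − 5)/11 = -1/2
  x_5 = -1/2;  a_5 = 5;  x_6 = (x_5 − 5)/11 = -1/2
Digits: (6, 5, 5, 5, 5, 5).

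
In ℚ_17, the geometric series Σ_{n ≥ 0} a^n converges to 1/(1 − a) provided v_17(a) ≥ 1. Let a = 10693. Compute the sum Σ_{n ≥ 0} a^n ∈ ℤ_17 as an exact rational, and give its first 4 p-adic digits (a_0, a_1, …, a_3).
Σ a^n = 1/(1 − a) = -1/10692;  first 4 digits = (1, 0, 3, 2)

v_17(a) = 2 ≥ 1, so the series converges in ℤ_17 to 1/(1 − a) = 1/(1 − 10693) = -1/10692. Expand this rational in ℤ_17: compute digits iteratively via d_i = x_i mod 17, x_{i+1} = (x_i − d_i)/17. The first 4 digits are (1, 0, 3, 2).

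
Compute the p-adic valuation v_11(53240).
v_11(53240) = 3

v_11(n) is the largest exponent k such that 11^k divides n. Factor out: 53240 = 11^3 · 40. (Sign doesn't affect v_p.) So v_11(53240) = 3.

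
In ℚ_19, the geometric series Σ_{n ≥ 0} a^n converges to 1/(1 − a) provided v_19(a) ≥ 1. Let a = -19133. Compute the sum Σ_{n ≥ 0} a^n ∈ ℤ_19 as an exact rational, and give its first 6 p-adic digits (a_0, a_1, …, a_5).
Σ a^n = 1/(1 − a) = 1/19134;  first 6 digits = (1, 0, 4, 16, 15, 14)

v_19(a) = 2 ≥ 1, so the series converges in ℤ_19 to 1/(1 − a) = 1/(1 − (-19133)) = 1/19134. Expand this rational in ℤ_19: compute digits iteratively via d_i = x_i mod 19, x_{i+1} = (x_i − d_i)/19. The first 6 digits are (1, 0, 4, 16, 15, 14).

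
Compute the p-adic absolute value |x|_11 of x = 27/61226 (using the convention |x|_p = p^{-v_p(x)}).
|27/61226|_11 = 1331

Step 1 — compute v_11(x) by factoring powers of 11 out of the numerator and denominator: v_11(27/61226) = -3. Step 2 — apply |x|_p = p^{-v_p(x)} = 11^{3} = 1331.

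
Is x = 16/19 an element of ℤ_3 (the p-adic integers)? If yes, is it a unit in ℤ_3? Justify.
x ∈ ℤ_3^× (unit); v_3(x) = 0

ℤ_3 = {x ∈ ℚ_3 : v_3(x) ≥ 0} and ℤ_3^× = {x ∈ ℤ_3 : v_3(x) = 0}. Here v_3(16/19) = v_3(num) − v_3(den) = 0; compare against these criteria.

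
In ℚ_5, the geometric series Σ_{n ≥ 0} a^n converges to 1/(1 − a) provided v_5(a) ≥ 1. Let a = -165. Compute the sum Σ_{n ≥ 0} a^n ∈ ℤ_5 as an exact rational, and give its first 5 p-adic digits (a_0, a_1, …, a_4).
Σ a^n = 1/(1 − a) = 1/166;  first 5 digits = (1, 2, 2, 4, 1)

v_5(a) = 1 ≥ 1, so the series converges in ℤ_5 to 1/(1 − a) = 1/(1 − (-165)) = 1/166. Expand this rational in ℤ_5: compute digits iteratively via d_i = x_i mod 5, x_{i+1} = (x_i − d_i)/5. The first 5 digits are (1, 2, 2, 4, 1).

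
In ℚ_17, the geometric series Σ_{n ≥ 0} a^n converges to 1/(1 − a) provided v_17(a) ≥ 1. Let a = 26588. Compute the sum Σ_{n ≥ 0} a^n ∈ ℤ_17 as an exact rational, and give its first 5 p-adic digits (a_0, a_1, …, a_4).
Σ a^n = 1/(1 − a) = -1/26587;  first 5 digits = (1, 0, 7, 5, 15)

v_17(a) = 2 ≥ 1, so the series converges in ℤ_17 to 1/(1 − a) = 1/(1 − 26588) = -1/26587. Expand this rational in ℤ_17: compute digits iteratively via d_i = x_i mod 17, x_{i+1} = (x_i − d_i)/17. The first 5 digits are (1, 0, 7, 5, 15).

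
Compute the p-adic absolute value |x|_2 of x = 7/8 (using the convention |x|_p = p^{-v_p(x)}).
|7/8|_2 = 8

Step 1 — compute v_2(x) by factoring powers of 2 out of the numerator and denominator: v_2(7/8) = -3. Step 2 — apply |x|_p = p^{-v_p(x)} = 2^{3} = 8.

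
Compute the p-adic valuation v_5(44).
v_5(44) = 0

v_5(n) is the largest exponent k such that 5^k divides n. Factor out: 44 = 5^0 · 44. (Sign doesn't affect v_p.) So v_5(44) = 0.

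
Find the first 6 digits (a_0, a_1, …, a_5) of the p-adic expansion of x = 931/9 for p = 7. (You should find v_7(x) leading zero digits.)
(a_0, …, a_5) = (0, 0, 6, 1, 6, 3)

v_7(931/9) = 2, so a_0 = ... = a_1 = 0. Factor out: x = 7^2 · u with u = 19/9 a unit in ℤ_7. Expand u iteratively via a_{v+i} = u_i mod 7, u_{i+1} = (u_i − a_{v+i})/7:
  u_0 = 19/9;  a_2 = 6;  u_1 = (u_0 − 6)/7 = -5/9
  u_1 = -5/9;  a_3 = 1;  u_2 = (u_1 − 1)/7 = -2/9
  u_2 = -2/9;  a_4 = 6;  u_3 = (u_2 − 6)/7 = -8/9
  u_3 = -8/9;  a_5 = 3;  u_4 = (u_3 − 3)/7 = -5/9
Digits: (0, 0, 6, 1, 6, 3).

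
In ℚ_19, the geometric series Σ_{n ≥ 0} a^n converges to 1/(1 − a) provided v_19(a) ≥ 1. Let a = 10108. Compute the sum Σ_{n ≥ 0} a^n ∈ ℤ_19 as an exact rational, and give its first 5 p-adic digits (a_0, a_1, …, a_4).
Σ a^n = 1/(1 − a) = -1/10107;  first 5 digits = (1, 0, 9, 1, 5)

v_19(a) = 2 ≥ 1, so the series converges in ℤ_19 to 1/(1 − a) = 1/(1 − 10108) = -1/10107. Expand this rational in ℤ_19: compute digits iteratively via d_i = x_i mod 19, x_{i+1} = (x_i − d_i)/19. The first 5 digits are (1, 0, 9, 1, 5).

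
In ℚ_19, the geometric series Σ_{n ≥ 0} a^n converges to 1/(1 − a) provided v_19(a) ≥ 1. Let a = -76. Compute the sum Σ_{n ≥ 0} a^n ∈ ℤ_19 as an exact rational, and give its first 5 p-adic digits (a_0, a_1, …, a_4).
Σ a^n = 1/(1 − a) = 1/77;  first 5 digits = (1, 15, 15, 12, 5)

v_19(a) = 1 ≥ 1, so the series converges in ℤ_19 to 1/(1 − a) = 1/(1 − (-76)) = 1/77. Expand this rational in ℤ_19: compute digits iteratively via d_i = x_i mod 19, x_{i+1} = (x_i − d_i)/19. The first 5 digits are (1, 15, 15, 12, 5).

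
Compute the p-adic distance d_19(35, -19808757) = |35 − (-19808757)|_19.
d_19(35, -19808757) = 1/2476099

Step 1 — x − y = 35 − (-19808757) = 19808792. Step 2 — v_19(19808792) = 5 (factor: 19808792 = (19^5 · 8); the sign does not affect v_p). Step 3 — |x − y|_19 = 19^{-5} = 1/2476099.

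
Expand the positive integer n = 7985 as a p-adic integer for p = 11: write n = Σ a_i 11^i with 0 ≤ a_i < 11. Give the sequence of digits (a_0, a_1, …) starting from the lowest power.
(a_0, a_1, …) = (10, 10, 10, 5)

Repeated division by 11 gives the digits low-to-high: 7985 = 10 + 10·11^1 + 10·11^2 + 5·11^3. Digit sequence: (10, 10, 10, 5).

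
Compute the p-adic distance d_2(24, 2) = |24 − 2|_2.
d_2(24, 2) = 1/2

Step 1 — x − y = 24 − 2 = 22. Step 2 — v_2(22) = 1 (factor: 22 = (2^1 · 11); the sign does not affect v_p). Step 3 — |x − y|_2 = 2^{-1} = 1/2.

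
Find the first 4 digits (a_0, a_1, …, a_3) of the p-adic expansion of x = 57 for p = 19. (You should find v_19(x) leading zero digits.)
(a_0, …, a_3) = (0, 3, 0, 0)

v_19(57) = 1, so a_0 = ... = a_0 = 0. Factor out: x = 19^1 · u with u = 3 a unit in ℤ_19. Expand u iteratively via a_{v+i} = u_i mod 19, u_{i+1} = (u_i − a_{v+i})/19:
  u_0 = 3;  a_1 = 3;  u_1 = (u_0 − 3)/19 = 0
  u_1 = 0;  a_2 = 0;  u_2 = (u_1 − 0)/19 = 0
  u_2 = 0;  a_3 = 0;  u_3 = (u_2 − 0)/19 = 0
Digits: (0, 3, 0, 0).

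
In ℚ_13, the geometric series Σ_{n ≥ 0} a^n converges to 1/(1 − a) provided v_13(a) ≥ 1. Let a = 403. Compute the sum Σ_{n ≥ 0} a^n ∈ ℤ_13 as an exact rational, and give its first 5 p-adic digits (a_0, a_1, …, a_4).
Σ a^n = 1/(1 − a) = -1/402;  first 5 digits = (1, 5, 1, 4, 10)

v_13(a) = 1 ≥ 1, so the series converges in ℤ_13 to 1/(1 − a) = 1/(1 − 403) = -1/402. Expand this rational in ℤ_13: compute digits iteratively via d_i = x_i mod 13, x_{i+1} = (x_i − d_i)/13. The first 5 digits are (1, 5, 1, 4, 10).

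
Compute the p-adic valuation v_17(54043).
v_17(54043) = 3

v_17(n) is the largest exponent k such that 17^k divides n. Factor out: 54043 = 17^3 · 11. (Sign doesn't affect v_p.) So v_17(54043) = 3.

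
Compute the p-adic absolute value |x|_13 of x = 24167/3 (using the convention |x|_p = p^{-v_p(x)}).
|24167/3|_13 = 1/2197

Step 1 — compute v_13(x) by factoring powers of 13 out of the numerator and denominator: v_13(24167/3) = 3. Step 2 — apply |x|_p = p^{-v_p(x)} = 13^{-3} = 1/2197.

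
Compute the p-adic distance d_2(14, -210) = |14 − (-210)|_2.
d_2(14, -210) = 1/32

Step 1 — x − y = 14 − (-210) = 224. Step 2 — v_2(224) = 5 (factor: 224 = (2^5 · 7); the sign does not affect v_p). Step 3 — |x − y|_2 = 2^{-5} = 1/32.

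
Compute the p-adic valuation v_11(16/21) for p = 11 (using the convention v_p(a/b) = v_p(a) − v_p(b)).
v_11(16/21) = 0

Factor powers of 11 from the numerator and denominator of the reduced fraction: 16 = 11^0 · 16 and 21 = 11^0 · 21. Apply v_p(a/b) = v_p(a) − v_p(b): v_11(16/21) = 0 − 0 = 0.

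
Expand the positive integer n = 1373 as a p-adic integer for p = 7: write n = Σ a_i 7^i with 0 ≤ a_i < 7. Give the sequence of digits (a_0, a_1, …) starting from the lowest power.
(a_0, a_1, …) = (1, 0, 0, 4)

Repeated division by 7 gives the digits low-to-high: 1373 = 1 + 4·7^3. Digit sequence: (1, 0, 0, 4).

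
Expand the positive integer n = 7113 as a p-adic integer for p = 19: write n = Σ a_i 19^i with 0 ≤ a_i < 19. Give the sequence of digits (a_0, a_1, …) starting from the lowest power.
(a_0, a_1, …) = (7, 13, 0, 1)

Repeated division by 19 gives the digits low-to-high: 7113 = 7 + 13·19^1 + 1·19^3. Digit sequence: (7, 13, 0, 1).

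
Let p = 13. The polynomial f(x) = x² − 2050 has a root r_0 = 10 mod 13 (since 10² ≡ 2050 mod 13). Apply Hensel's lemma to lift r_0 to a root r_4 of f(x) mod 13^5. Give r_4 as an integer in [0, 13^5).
r_4 = 97536 (mod 371293)

Hensel's recurrence: r_{i+1} = r_i − f(r_i)·(f′(r_i))^{-1} mod 13^{i+2}, with f′(x) = 2x. Iterate:
  r_0 = 10 (mod 13)
  r_1 = 23 (mod 169)
  r_2 = 868 (mod 2197)
  r_3 = 11853 (mod 28561)
  r_4 = 97536 (mod 371293)
Final: r_4 = 97536, and one checks f(r_4) ≡ 0 mod 13^5.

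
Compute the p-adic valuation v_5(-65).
v_5(-65) = 1

v_5(n) is the largest exponent k such that 5^k divides n. Factor out: -65 = -5^1 · 13. (Sign doesn't affect v_p.) So v_5(-65) = 1.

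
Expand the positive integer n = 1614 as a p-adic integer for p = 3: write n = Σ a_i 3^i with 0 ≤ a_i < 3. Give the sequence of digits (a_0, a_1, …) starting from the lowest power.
(a_0, a_1, …) = (0, 1, 2, 2, 1, 0, 2)

Repeated division by 3 gives the digits low-to-high: 1614 = 1·3^1 + 2·3^2 + 2·3^3 + 1·3^4 + 2·3^6. Digit sequence: (0, 1, 2, 2, 1, 0, 2).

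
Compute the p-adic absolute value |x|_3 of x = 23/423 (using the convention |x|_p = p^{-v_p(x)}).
|23/423|_3 = 9

Step 1 — compute v_3(x) by factoring powers of 3 out of the numerator and denominator: v_3(23/423) = -2. Step 2 — apply |x|_p = p^{-v_p(x)} = 3^{2} = 9.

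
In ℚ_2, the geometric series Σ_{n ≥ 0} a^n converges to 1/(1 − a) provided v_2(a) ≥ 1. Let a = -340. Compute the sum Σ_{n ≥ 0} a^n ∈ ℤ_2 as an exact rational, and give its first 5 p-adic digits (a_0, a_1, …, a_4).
Σ a^n = 1/(1 − a) = 1/341;  first 5 digits = (1, 0, 1, 1, 1)

v_2(a) = 2 ≥ 1, so the series converges in ℤ_2 to 1/(1 − a) = 1/(1 − (-340)) = 1/341. Expand this rational in ℤ_2: compute digits iteratively via d_i = x_i mod 2, x_{i+1} = (x_i − d_i)/2. The first 5 digits are (1, 0, 1, 1, 1).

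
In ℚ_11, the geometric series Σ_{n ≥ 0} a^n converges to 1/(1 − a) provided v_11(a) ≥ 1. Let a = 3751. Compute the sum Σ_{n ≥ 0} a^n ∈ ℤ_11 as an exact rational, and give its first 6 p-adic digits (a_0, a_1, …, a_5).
Σ a^n = 1/(1 − a) = -1/3750;  first 6 digits = (1, 0, 9, 2, 4, 10)

v_11(a) = 2 ≥ 1, so the series converges in ℤ_11 to 1/(1 − a) = 1/(1 − 3751) = -1/3750. Expand this rational in ℤ_11: compute digits iteratively via d_i = x_i mod 11, x_{i+1} = (x_i − d_i)/11. The first 6 digits are (1, 0, 9, 2, 4, 10).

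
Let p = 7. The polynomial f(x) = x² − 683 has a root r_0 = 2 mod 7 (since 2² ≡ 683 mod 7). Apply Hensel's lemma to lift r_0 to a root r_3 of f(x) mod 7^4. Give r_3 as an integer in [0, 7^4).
r_3 = 1066 (mod 2401)

Hensel's recurrence: r_{i+1} = r_i − f(r_i)·(f′(r_i))^{-1} mod 7^{i+2}, with f′(x) = 2x. Iterate:
  r_0 = 2 (mod 7)
  r_1 = 37 (mod 49)
  r_2 = 37 (mod 343)
  r_3 = 1066 (mod 2401)
Final: r_3 = 1066, and one checks f(r_3) ≡ 0 mod 7^4.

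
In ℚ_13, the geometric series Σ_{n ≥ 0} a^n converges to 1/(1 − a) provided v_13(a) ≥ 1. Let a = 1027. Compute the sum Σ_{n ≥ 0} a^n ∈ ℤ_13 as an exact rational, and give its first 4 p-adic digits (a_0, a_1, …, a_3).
Σ a^n = 1/(1 − a) = -1/1026;  first 4 digits = (1, 1, 7, 0)

v_13(a) = 1 ≥ 1, so the series converges in ℤ_13 to 1/(1 − a) = 1/(1 − 1027) = -1/1026. Expand this rational in ℤ_13: compute digits iteratively via d_i = x_i mod 13, x_{i+1} = (x_i − d_i)/13. The first 4 digits are (1, 1, 7, 0).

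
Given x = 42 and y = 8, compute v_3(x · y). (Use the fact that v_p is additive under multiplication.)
v_3(336) = 1

v_p(x) = 1 (factor: 42 = 3^1 · 14); v_p(y) = 0 (factor: 8 = 3^0 · 8). Additivity: v_p(xy) = v_p(x) + v_p(y) = 1 + 0 = 1. (Direct check: xy = 336 = 3^1 · (112).)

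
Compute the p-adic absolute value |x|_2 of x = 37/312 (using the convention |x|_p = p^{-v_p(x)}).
|37/312|_2 = 8

Step 1 — compute v_2(x) by factoring powers of 2 out of the numerator and denominator: v_2(37/312) = -3. Step 2 — apply |x|_p = p^{-v_p(x)} = 2^{3} = 8.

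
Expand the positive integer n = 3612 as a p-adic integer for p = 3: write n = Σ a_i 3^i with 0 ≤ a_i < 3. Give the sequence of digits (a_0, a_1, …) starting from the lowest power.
(a_0, a_1, …) = (0, 1, 2, 1, 2, 2, 1, 1)

Repeated division by 3 gives the digits low-to-high: 3612 = 1·3^1 + 2·3^2 + 1·3^3 + 2·3^4 + 2·3^5 + 1·3^6 + 1·3^7. Digit sequence: (0, 1, 2, 1, 2, 2, 1, 1).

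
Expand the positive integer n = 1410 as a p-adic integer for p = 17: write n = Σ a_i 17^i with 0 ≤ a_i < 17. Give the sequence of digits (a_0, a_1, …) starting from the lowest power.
(a_0, a_1, …) = (16, 14, 4)

Repeated division by 17 gives the digits low-to-high: 1410 = 16 + 14·17^1 + 4·17^2. Digit sequence: (16, 14, 4).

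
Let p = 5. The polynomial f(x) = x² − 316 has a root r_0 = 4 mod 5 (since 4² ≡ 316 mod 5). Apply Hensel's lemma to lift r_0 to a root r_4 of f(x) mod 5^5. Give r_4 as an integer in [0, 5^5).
r_4 = 354 (mod 3125)

Hensel's recurrence: r_{i+1} = r_i − f(r_i)·(f′(r_i))^{-1} mod 5^{i+2}, with f′(x) = 2x. Iterate:
  r_0 = 4 (mod 5)
  r_1 = 4 (mod 25)
  r_2 = 104 (mod 125)
  r_3 = 354 (mod 625)
  r_4 = 354 (mod 3125)
Final: r_4 = 354, and one checks f(r_4) ≡ 0 mod 5^5.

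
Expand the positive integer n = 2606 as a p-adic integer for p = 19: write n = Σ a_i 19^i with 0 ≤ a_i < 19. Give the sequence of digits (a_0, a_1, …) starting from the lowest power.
(a_0, a_1, …) = (3, 4, 7)

Repeated division by 19 gives the digits low-to-high: 2606 = 3 + 4·19^1 + 7·19^2. Digit sequence: (3, 4, 7).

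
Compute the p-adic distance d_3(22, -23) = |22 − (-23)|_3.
d_3(22, -23) = 1/9

Step 1 — x − y = 22 − (-23) = 45. Step 2 — v_3(45) = 2 (factor: 45 = (3^2 · 5); the sign does not affect v_p). Step 3 — |x − y|_3 = 3^{-2} = 1/9.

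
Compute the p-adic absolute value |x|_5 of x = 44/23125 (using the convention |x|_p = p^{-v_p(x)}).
|44/23125|_5 = 625

Step 1 — compute v_5(x) by factoring powers of 5 out of the numerator and denominator: v_5(44/23125) = -4. Step 2 — apply |x|_p = p^{-v_p(x)} = 5^{4} = 625.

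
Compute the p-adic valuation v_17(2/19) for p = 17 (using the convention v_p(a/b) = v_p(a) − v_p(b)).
v_17(2/19) = 0

Factor powers of 17 from the numerator and denominator of the reduced fraction: 2 = 17^0 · 2 and 19 = 17^0 · 19. Apply v_p(a/b) = v_p(a) − v_p(b): v_17(2/19) = 0 − 0 = 0.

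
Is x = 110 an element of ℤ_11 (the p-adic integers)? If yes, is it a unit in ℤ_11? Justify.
x ∈ ℤ_11 but not a unit; v_11(x) = 1 > 0

ℤ_11 = {x ∈ ℚ_11 : v_11(x) ≥ 0} and ℤ_11^× = {x ∈ ℤ_11 : v_11(x) = 0}. Here v_11(110) = v_11(num) − v_11(den) = 1; compare against these criteria.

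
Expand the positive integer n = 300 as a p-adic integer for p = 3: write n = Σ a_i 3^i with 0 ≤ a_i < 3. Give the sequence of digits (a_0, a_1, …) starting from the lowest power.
(a_0, a_1, …) = (0, 1, 0, 2, 0, 1)

Repeated division by 3 gives the digits low-to-high: 300 = 1·3^1 + 2·3^3 + 1·3^5. Digit sequence: (0, 1, 0, 2, 0, 1).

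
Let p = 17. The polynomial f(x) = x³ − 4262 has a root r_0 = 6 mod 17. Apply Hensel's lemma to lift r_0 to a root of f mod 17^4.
r_3 = 17057 (mod 83521)

Hensel: r_{i+1} = r_i − f(r_i)/f′(r_i) mod 17^{i+2}, where f′(x) = 3x². Iterate:
  r_0 = 6 (mod 17)
  r_1 = 6 (mod 289)
  r_2 = 2318 (mod 4913)
  r_3 = 17057 (mod 83521)
Final: r = 17057 with f(r) ≡ 0 mod 17^4.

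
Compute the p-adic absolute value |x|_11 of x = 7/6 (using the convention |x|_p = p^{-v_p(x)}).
|7/6|_11 = 1

Step 1 — compute v_11(x) by factoring powers of 11 out of the numerator and denominator: v_11(7/6) = 0. Step 2 — apply |x|_p = p^{-v_p(x)} = 11^{0} = 1.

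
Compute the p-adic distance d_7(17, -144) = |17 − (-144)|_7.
d_7(17, -144) = 1/7

Step 1 — x − y = 17 − (-144) = 161. Step 2 — v_7(161) = 1 (factor: 161 = (7^1 · 23); the sign does not affect v_p). Step 3 — |x − y|_7 = 7^{-1} = 1/7.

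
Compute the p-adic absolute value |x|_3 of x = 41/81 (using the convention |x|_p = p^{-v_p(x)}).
|41/81|_3 = 81

Step 1 — compute v_3(x) by factoring powers of 3 out of the numerator and denominator: v_3(41/81) = -4. Step 2 — apply |x|_p = p^{-v_p(x)} = 3^{4} = 81.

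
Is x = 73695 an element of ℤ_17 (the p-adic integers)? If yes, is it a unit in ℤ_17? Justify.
x ∈ ℤ_17 but not a unit; v_17(x) = 3 > 0

ℤ_17 = {x ∈ ℚ_17 : v_17(x) ≥ 0} and ℤ_17^× = {x ∈ ℤ_17 : v_17(x) = 0}. Here v_17(73695) = v_17(num) − v_17(den) = 3; compare against these criteria.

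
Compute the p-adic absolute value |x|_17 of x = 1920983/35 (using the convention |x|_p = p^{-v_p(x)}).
|1920983/35|_17 = 1/83521

Step 1 — compute v_17(x) by factoring powers of 17 out of the numerator and denominator: v_17(1920983/35) = 4. Step 2 — apply |x|_p = p^{-v_p(x)} = 17^{-4} = 1/83521.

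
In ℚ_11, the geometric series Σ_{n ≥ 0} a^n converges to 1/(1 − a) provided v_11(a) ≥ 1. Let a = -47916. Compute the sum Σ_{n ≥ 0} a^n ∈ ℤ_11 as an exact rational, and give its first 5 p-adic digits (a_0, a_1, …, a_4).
Σ a^n = 1/(1 − a) = 1/47917;  first 5 digits = (1, 0, 0, 8, 7)

v_11(a) = 3 ≥ 1, so the series converges in ℤ_11 to 1/(1 − a) = 1/(1 − (-47916)) = 1/47917. Expand this rational in ℤ_11: compute digits iteratively via d_i = x_i mod 11, x_{i+1} = (x_i − d_i)/11. The first 5 digits are (1, 0, 0, 8, 7).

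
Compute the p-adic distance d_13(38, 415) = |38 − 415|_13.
d_13(38, 415) = 1/13

Step 1 — x − y = 38 − 415 = -377. Step 2 — v_13(-377) = 1 (factor: -377 = −(13^1 · 29); the sign does not affect v_p). Step 3 — |x − y|_13 = 13^{-1} = 1/13.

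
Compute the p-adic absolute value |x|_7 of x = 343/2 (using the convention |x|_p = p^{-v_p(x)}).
|343/2|_7 = 1/343

Step 1 — compute v_7(x) by factoring powers of 7 out of the numerator and denominator: v_7(343/2) = 3. Step 2 — apply |x|_p = p^{-v_p(x)} = 7^{-3} = 1/343.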